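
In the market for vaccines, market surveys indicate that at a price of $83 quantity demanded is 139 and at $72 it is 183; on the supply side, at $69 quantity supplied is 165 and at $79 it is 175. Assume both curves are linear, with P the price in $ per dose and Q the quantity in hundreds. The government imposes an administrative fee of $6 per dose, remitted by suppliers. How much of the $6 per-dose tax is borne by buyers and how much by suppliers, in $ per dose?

Demand slope: (183 − 139)/(72 − 83) = -4, so Qd = 471 − 4P.
Supply slope: (175 − 165)/(79 − 69) = 1, so Qs = P + 96.
Before the tax: set 471 − 4P = P + 96 → P* = $75, Q* = 171.
With the tax collected from suppliers, supply shifts: Qs = (P − 6) + 96.
Solving gives Q = 166.2 with buyers paying $76.2 and suppliers receiving $70.2 (the $6 wedge).
Burden on buyers: $1.2; on suppliers: $4.8. (They sum to $6.)
The less price-elastic side of the market bears the larger share of a per-unit tax.

Buyers bear $1.2 per dose; suppliers bear $4.8 per dose.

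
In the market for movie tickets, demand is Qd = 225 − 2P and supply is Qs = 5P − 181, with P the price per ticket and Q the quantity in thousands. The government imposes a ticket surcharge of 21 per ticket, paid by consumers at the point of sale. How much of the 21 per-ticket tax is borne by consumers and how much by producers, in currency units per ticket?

Consumers bear 15 per ticket; producers bear 6 per ticket.

Without the tax, 225 − 2P = 5P − 181 gives 7P = 406, so P* = 58 and Q* = 109.
With the tax collected from consumers, demand (in seller-price terms) shifts: Qd = 225 − 2(P + 21).
Solving gives Q = 79 with consumers paying 73 and producers receiving 52 (the 21 wedge).
Burden on consumers: 15; on producers: 6. (They sum to 21.)
The less price-elastic side of the market bears the larger share of a per-unit tax.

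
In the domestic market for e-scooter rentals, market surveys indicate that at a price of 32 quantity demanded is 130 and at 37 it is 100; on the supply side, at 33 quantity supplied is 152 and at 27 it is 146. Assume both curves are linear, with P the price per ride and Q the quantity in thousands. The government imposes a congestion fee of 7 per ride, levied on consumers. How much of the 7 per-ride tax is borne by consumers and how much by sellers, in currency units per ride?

Consumers bear 1 per ride; sellers bear 6 per ride.

Demand slope: (100 − 130)/(37 − 32) = -6, so Qd = 322 − 6P.
Supply slope: (146 − 152)/(27 − 33) = 1, so Qs = P + 119.
Without the tax, 322 − 6P = P + 119 gives 7P = 203, so P* = 29 and Q* = 148.
With the tax collected from consumers, demand (in seller-price terms) shifts: Qd = 322 − 6(P + 7).
Solving gives Q = 142 with consumers paying 30 and sellers receiving 23 (the 7 wedge).
Burden on consumers: 1; on sellers: 6. (They sum to 7.)
The less price-elastic side of the market bears the larger share of a per-unit tax.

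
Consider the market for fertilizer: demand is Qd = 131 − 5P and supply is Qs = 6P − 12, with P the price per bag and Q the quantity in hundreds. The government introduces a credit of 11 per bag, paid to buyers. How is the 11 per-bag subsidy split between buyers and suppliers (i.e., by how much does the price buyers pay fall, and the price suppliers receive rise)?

Buyers gain 6 per bag; suppliers gain 5 per bag.

Before the subsidy: set 131 − 5P = 6P − 12 → P* = 13, Q* = 66.
With a per-unit subsidy paid to buyers, each effectively pays P − 11, so demand becomes Qd = 131 − 5(P − 11).
New equilibrium: buyers pay 7, suppliers receive 18, Q = 96. (Wedge: Pb − Ps = −11.)
Gain to buyers: 6; to suppliers: 5. (They sum to 11.)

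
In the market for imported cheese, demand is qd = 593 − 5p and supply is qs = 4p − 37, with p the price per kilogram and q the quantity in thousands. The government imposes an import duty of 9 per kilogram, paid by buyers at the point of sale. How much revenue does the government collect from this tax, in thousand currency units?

Before the tax: set 593 − 5p = 4p − 37 → p* = 70, q* = 243.
With the tax collected from buyers, demand (in seller-price terms) shifts: qd = 593 − 5(p + 9).
New equilibrium: buyers pay 74, sellers receive 65, q = 223. (Wedge: pb − ps = 9.)
Revenue = t · Q = 9 · 223 = 2007.

Tax revenue = 2007 thousand.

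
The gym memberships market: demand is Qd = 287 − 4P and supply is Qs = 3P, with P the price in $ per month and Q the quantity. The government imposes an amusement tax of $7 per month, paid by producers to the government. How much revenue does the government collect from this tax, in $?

Before the tax: set 287 − 4P = 3P → P* = $41, Q* = 123.
With the tax collected from producers, supply shifts: Qs = 3(P − 7).
New equilibrium: buyers pay $44, producers receive $37, Q = 111. (Wedge: Pb − Ps = 7.)
Revenue = t · Q = 7 · 111 = $777.

Tax revenue = $777.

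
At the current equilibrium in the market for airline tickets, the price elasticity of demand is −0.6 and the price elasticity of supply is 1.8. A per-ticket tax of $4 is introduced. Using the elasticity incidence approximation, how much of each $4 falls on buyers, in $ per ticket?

Buyers bear ≈ $3 per ticket.

Incidence ratio: buyers' share ≈ εs / (εs + |εd|) = 1.8 / (1.8 + 0.6) = 0.75.
So buyers bear ≈ 0.75 × $4 = $3; sellers bear $1.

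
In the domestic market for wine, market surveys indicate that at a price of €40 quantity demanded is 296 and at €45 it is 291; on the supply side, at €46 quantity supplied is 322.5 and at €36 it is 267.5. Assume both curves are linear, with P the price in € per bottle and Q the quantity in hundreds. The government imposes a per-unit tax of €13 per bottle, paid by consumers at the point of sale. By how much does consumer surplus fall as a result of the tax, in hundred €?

Consumer surplus falls by €3184.5 hundred.

Demand slope: (291 − 296)/(45 − 40) = -1, so Qd = 336 − P.
Supply slope: (267.5 − 322.5)/(36 − 46) = 5.5, so Qs = 5.5P + 69.5.
Before the tax: set 336 − P = 5.5P + 69.5 → P* = €41, Q* = 295.
With the tax collected from consumers, demand (in seller-price terms) shifts: Qd = 336 − (P + 13).
New equilibrium: consumers pay €52, sellers receive €39, Q = 284. (Wedge: Pb − Ps = 13.)
ΔCS is the trapezoid between Q = 284 and Q = 295 of height €11: ½ · (295 + 284) · 11 = €3184.5.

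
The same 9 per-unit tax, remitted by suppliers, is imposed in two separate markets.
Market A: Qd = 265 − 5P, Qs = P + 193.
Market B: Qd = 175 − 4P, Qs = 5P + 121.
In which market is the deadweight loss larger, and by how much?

Market A: pre-tax P* = 12, Q* = 205; post-tax Q = 197.5; deadweight loss = 33.75.
Market B: pre-tax P* = 6, Q* = 151; post-tax Q = 131; deadweight loss = 90.
Difference: 33.75 vs 90 → market B is larger by 56.25.

Market B, by 56.25.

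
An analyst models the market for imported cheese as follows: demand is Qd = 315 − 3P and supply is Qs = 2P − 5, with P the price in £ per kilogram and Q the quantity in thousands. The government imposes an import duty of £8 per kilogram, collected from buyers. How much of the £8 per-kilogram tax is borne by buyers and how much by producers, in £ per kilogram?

Without the tax, 315 − 3P = 2P − 5 gives 5P = 320, so P* = £64 and Q* = 123.
With the tax collected from buyers, demand (in seller-price terms) shifts: Qd = 315 − 3(P + 8).
Solving gives Q = 113.4 with buyers paying £67.2 and producers receiving £59.2 (the £8 wedge).
Burden on buyers: £3.2; on producers: £4.8. (They sum to £8.)
The less price-elastic side of the market bears the larger share of a per-unit tax.

Buyers bear £3.2 per kilogram; producers bear £4.8 per kilogram.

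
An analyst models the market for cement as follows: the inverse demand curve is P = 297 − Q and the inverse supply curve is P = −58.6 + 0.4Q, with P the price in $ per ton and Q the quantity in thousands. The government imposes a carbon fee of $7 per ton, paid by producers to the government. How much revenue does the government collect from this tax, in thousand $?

Tax revenue = $1743 thousand.

Inverting to Q(P) form: Qd = 297 − P; Qs = 2.5P + 146.5.
Without the tax, 297 − P = 2.5P + 146.5 gives 3.5P = 150.5, so P* = $43 and Q* = 254.
With the tax collected from producers, supply shifts: Qs = 2.5(P − 7) + 146.5.
Solving gives Q = 249 with consumers paying $48 and producers receiving $41 (the $7 wedge).
Revenue = t · Q = 7 · 249 = $1743.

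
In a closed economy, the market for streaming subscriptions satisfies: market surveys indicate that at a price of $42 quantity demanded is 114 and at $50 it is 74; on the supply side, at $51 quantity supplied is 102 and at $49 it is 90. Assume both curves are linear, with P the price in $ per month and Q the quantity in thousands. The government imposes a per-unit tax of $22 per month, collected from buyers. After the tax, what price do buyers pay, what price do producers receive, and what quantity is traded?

Buyers pay $60; producers receive $38; quantity = 24.

Demand slope: (74 − 114)/(50 − 42) = -5, so Qd = 324 − 5P.
Supply slope: (90 − 102)/(49 − 51) = 6, so Qs = 6P − 204.
Without the tax, 324 − 5P = 6P − 204 gives 11P = 528, so P* = $48 and Q* = 84.
With the tax collected from buyers, demand (in seller-price terms) shifts: Qd = 324 − 5(P + 22).
New equilibrium: buyers pay $60, producers receive $38, Q = 24. (Wedge: Pb − Ps = 22.)
The less price-elastic side of the market bears the larger share of a per-unit tax.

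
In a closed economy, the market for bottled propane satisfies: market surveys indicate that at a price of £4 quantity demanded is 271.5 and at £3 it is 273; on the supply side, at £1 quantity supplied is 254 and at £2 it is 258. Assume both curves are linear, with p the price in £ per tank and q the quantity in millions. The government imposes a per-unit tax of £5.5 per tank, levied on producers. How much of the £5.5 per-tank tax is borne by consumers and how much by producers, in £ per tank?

Demand slope: (273 − 271.5)/(3 − 4) = -1.5, so qd = 277.5 − 1.5p.
Supply slope: (258 − 254)/(2 − 1) = 4, so qs = 4p + 250.
Before the tax: set 277.5 − 1.5p = 4p + 250 → p* = £5, q* = 270.
With the tax collected from producers, supply shifts: qs = 4(p − 5.5) + 250.
Solving gives q = 264 with consumers paying £9 and producers receiving £3.5 (the £5.5 wedge).
Burden on consumers: £4; on producers: £1.5. (They sum to £5.5.)
The less price-elastic side of the market bears the larger share of a per-unit tax.

Consumers bear £4 per tank; producers bear £1.5 per tank.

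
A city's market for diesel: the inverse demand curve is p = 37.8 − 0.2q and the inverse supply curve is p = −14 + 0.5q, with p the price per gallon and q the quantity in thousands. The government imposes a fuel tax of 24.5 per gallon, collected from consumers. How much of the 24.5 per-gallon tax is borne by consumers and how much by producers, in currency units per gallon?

Consumers bear 7 per gallon; producers bear 17.5 per gallon.

Inverting to q(p) form: qd = 189 − 5p; qs = 2p + 28.
Without the tax, 189 − 5p = 2p + 28 gives 7p = 161, so p* = 23 and q* = 74.
With the tax collected from consumers, demand (in seller-price terms) shifts: qd = 189 − 5(p + 24.5).
New equilibrium: consumers pay 30, producers receive 5.5, q = 39. (Wedge: pb − ps = 24.5.)
Burden on consumers: 7; on producers: 17.5. (They sum to 24.5.)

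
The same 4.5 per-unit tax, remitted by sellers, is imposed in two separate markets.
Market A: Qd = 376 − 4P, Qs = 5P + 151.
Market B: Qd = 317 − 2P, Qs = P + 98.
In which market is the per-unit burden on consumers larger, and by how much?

Market A: pre-tax P* = 25, Q* = 276; post-tax Q = 266; per-unit burden on consumers = 2.5.
Market B: pre-tax P* = 73, Q* = 171; post-tax Q = 168; per-unit burden on consumers = 1.5.
Difference: 2.5 vs 1.5 → market A is larger by 1.

Market A, by 1.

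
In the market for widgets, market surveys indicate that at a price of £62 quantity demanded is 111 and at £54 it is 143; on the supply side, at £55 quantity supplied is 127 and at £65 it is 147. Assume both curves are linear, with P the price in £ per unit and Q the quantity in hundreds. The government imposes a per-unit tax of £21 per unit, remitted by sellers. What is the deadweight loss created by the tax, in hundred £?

Demand slope: (143 − 111)/(54 − 62) = -4, so Qd = 359 − 4P.
Supply slope: (147 − 127)/(65 − 55) = 2, so Qs = 2P + 17.
Before the tax: set 359 − 4P = 2P + 17 → P* = £57, Q* = 131.
With the tax collected from sellers, supply shifts: Qs = 2(P − 21) + 17.
Solving gives Q = 103 with buyers paying £64 and sellers receiving £43 (the £21 wedge).
Quantity falls by |ΔQ| = |131 − 103| = 28.
DWL = ½ · t · |ΔQ| = ½ · 21 · 28 = £294.

Deadweight loss = £294 hundred.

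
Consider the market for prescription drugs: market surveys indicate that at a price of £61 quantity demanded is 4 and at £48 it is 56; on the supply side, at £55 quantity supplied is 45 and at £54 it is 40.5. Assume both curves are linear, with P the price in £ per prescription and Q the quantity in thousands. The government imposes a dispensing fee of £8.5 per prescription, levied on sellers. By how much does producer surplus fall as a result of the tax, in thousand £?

Producer surplus falls by £108 thousand.

Demand slope: (56 − 4)/(48 − 61) = -4, so Qd = 248 − 4P.
Supply slope: (40.5 − 45)/(54 − 55) = 4.5, so Qs = 4.5P − 202.5.
Before the tax: set 248 − 4P = 4.5P − 202.5 → P* = £53, Q* = 36.
With the tax collected from sellers, supply shifts: Qs = 4.5(P − 8.5) − 202.5.
Solving gives Q = 18 with consumers paying £57.5 and sellers receiving £49 (the £8.5 wedge).
ΔPS is the trapezoid between Q = 18 and Q = 36 of height £4: ½ · (36 + 18) · 4 = £108.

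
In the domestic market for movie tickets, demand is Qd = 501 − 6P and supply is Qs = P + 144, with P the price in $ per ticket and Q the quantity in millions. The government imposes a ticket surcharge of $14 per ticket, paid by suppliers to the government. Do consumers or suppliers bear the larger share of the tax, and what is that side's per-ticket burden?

Suppliers bear the larger share: $12 per ticket.

Without the tax, 501 − 6P = P + 144 gives 7P = 357, so P* = $51 and Q* = 195.
With the tax collected from suppliers, supply shifts: Qs = (P − 14) + 144.
Solving gives Q = 183 with consumers paying $53 and suppliers receiving $39 (the $14 wedge).
Per-ticket burden: consumers $2, suppliers $12.
Suppliers take the larger share because supply is less price-elastic here (demand slope 6 vs supply slope 1).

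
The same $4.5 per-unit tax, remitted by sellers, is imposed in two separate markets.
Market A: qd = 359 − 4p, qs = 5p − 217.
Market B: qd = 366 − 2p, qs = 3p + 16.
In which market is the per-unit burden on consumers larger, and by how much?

Market B, by $0.2.

Market A: pre-tax p* = $64, q* = 103; post-tax q = 93; per-unit burden on consumers = $2.5.
Market B: pre-tax p* = $70, q* = 226; post-tax q = 220.6; per-unit burden on consumers = $2.7.
Difference: $2.5 vs $2.7 → market B is larger by $0.2.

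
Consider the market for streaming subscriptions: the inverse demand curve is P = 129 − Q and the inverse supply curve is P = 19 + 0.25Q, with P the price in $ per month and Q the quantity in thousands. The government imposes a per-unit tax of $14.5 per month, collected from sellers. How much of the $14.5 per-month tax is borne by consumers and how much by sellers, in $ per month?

Consumers bear $11.6 per month; sellers bear $2.9 per month.

Inverting to Q(P) form: Qd = 129 − P; Qs = 4P − 76.
Before the tax: set 129 − P = 4P − 76 → P* = $41, Q* = 88.
With the tax collected from sellers, supply shifts: Qs = 4(P − 14.5) − 76.
New equilibrium: consumers pay $52.6, sellers receive $38.1, Q = 76.4. (Wedge: Pb − Ps = 14.5.)
Burden on consumers: $11.6; on sellers: $2.9. (They sum to $14.5.)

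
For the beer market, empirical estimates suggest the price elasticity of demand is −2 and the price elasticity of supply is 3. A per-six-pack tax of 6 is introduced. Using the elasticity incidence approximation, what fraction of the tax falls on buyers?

Incidence ratio: buyers' share ≈ εs / (εs + |εd|) = 3 / (3 + 2) = 0.6.
Supply is the more elastic side, so buyers bear the larger share.

Buyers' share ≈ 0.6.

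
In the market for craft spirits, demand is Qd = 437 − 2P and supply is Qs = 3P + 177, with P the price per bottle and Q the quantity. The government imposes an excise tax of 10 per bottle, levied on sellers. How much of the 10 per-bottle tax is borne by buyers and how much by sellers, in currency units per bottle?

Before the tax: set 437 − 2P = 3P + 177 → P* = 52, Q* = 333.
With the tax collected from sellers, supply shifts: Qs = 3(P − 10) + 177.
New equilibrium: buyers pay 58, sellers receive 48, Q = 321. (Wedge: Pb − Ps = 10.)
Burden on buyers: 6; on sellers: 4. (They sum to 10.)
The less price-elastic side of the market bears the larger share of a per-unit tax.

Buyers bear 6 per bottle; sellers bear 4 per bottle.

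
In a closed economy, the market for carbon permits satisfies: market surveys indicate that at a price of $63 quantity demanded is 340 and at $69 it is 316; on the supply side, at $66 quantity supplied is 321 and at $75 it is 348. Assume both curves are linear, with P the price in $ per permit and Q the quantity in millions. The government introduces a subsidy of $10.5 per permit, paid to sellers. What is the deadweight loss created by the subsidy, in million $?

Demand slope: (316 − 340)/(69 − 63) = -4, so Qd = 592 − 4P.
Supply slope: (348 − 321)/(75 − 66) = 3, so Qs = 3P + 123.
Before the subsidy: set 592 − 4P = 3P + 123 → P* = $67, Q* = 324.
With a per-unit subsidy paid to sellers, each receives P + 10.5 per unit sold, so supply becomes Qs = 3(P + 10.5) + 123.
New equilibrium: consumers pay $62.5, sellers receive $73, Q = 342. (Wedge: Pb − Ps = −10.5.)
Quantity rises by |ΔQ| = |324 − 342| = 18.
DWL = ½ · t · |ΔQ| = ½ · 10.5 · 18 = $94.5.

Deadweight loss = $94.5 million.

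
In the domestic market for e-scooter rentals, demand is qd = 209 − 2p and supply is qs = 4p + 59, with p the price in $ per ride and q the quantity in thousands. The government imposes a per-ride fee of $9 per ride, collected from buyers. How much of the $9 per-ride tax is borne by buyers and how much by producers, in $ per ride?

Buyers bear $6 per ride; producers bear $3 per ride.

Before the tax: set 209 − 2p = 4p + 59 → p* = $25, q* = 159.
With the tax collected from buyers, demand (in seller-price terms) shifts: qd = 209 − 2(p + 9).
New equilibrium: buyers pay $31, producers receive $22, q = 147. (Wedge: pb − ps = 9.)
Burden on buyers: $6; on producers: $3. (They sum to $9.)
The less price-elastic side of the market bears the larger share of a per-unit tax.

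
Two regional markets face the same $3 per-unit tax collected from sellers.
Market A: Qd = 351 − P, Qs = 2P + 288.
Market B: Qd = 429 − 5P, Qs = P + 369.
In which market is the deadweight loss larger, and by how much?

Market A: pre-tax P* = $21, Q* = 330; post-tax Q = 328; deadweight loss = $3.
Market B: pre-tax P* = $10, Q* = 379; post-tax Q = 376.5; deadweight loss = $3.75.
Difference: $3 vs $3.75 → market B is larger by $0.75.

Market B, by $0.75.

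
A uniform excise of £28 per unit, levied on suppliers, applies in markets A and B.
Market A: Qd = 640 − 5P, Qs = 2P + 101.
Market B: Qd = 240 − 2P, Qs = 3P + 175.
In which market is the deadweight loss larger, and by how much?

Market A: pre-tax P* = £77, Q* = 255; post-tax Q = 215; deadweight loss = £560.
Market B: pre-tax P* = £13, Q* = 214; post-tax Q = 180.4; deadweight loss = £470.4.
Difference: £560 vs £470.4 → market A is larger by £89.6.

Market A, by £89.6.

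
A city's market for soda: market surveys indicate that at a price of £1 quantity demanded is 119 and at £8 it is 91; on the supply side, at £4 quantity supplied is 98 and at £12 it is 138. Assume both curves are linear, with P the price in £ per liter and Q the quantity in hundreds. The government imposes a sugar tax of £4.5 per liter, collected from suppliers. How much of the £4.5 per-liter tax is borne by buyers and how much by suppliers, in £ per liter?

Buyers bear £2.5 per liter; suppliers bear £2 per liter.

Demand slope: (91 − 119)/(8 − 1) = -4, so Qd = 123 − 4P.
Supply slope: (138 − 98)/(12 − 4) = 5, so Qs = 5P + 78.
Without the tax, 123 − 4P = 5P + 78 gives 9P = 45, so P* = £5 and Q* = 103.
With the tax collected from suppliers, supply shifts: Qs = 5(P − 4.5) + 78.
New equilibrium: buyers pay £7.5, suppliers receive £3, Q = 93. (Wedge: Pb − Ps = 4.5.)
Burden on buyers: £2.5; on suppliers: £2. (They sum to £4.5.)
The less price-elastic side of the market bears the larger share of a per-unit tax.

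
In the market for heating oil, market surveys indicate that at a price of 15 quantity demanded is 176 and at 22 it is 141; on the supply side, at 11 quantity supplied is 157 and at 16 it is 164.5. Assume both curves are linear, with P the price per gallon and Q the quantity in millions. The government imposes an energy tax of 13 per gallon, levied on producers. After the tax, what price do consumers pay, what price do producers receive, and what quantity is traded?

Demand slope: (141 − 176)/(22 − 15) = -5, so Qd = 251 − 5P.
Supply slope: (164.5 − 157)/(16 − 11) = 1.5, so Qs = 1.5P + 140.5.
Before the tax: set 251 − 5P = 1.5P + 140.5 → P* = 17, Q* = 166.
With the tax collected from producers, supply shifts: Qs = 1.5(P − 13) + 140.5.
Solving gives Q = 151 with consumers paying 20 and producers receiving 7 (the 13 wedge).

Consumers pay 20; producers receive 7; quantity = 151.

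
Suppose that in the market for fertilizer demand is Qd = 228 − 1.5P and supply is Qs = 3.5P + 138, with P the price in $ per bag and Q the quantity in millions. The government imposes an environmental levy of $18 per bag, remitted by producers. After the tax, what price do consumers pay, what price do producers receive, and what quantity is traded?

Before the tax: set 228 − 1.5P = 3.5P + 138 → P* = $18, Q* = 201.
With the tax collected from producers, supply shifts: Qs = 3.5(P − 18) + 138.
New equilibrium: consumers pay $30.6, producers receive $12.6, Q = 182.1. (Wedge: Pb − Ps = 18.)
The less price-elastic side of the market bears the larger share of a per-unit tax.

Consumers pay $30.6; producers receive $12.6; quantity = 182.1.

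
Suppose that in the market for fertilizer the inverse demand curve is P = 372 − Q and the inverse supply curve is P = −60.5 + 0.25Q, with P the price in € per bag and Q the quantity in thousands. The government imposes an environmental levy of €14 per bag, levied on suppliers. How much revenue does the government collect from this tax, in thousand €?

Rewrite in direct form: Qd = 372 − P and Qs = 4P + 242.
Without the tax, 372 − P = 4P + 242 gives 5P = 130, so P* = €26 and Q* = 346.
With the tax collected from suppliers, supply shifts: Qs = 4(P − 14) + 242.
New equilibrium: consumers pay €37.2, suppliers receive €23.2, Q = 334.8. (Wedge: Pb − Ps = 14.)
Revenue = t · Q = 14 · 334.8 = €4687.2.

Tax revenue = €4687.2 thousand.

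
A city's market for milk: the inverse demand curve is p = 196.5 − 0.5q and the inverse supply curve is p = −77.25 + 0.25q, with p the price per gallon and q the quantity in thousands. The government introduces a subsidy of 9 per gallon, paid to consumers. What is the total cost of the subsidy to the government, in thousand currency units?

Government outlay = 3393 thousand.

Rewrite in direct form: qd = 393 − 2p and qs = 4p + 309.
Without the subsidy, 393 − 2p = 4p + 309 gives 6p = 84, so p* = 14 and q* = 365.
With a per-unit subsidy paid to consumers, each effectively pays p − 9, so demand becomes qd = 393 − 2(p − 9).
Solving gives q = 377 with consumers paying 8 and producers receiving 17 (the 9 wedge).
Outlay = t · Q = 9 · 377 = 3393.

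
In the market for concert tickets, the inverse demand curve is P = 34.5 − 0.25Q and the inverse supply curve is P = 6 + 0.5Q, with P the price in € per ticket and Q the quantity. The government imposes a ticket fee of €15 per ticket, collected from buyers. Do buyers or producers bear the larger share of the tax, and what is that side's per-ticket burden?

Inverting to Q(P) form: Qd = 138 − 4P; Qs = 2P − 12.
Before the tax: set 138 − 4P = 2P − 12 → P* = €25, Q* = 38.
With the tax collected from buyers, demand (in seller-price terms) shifts: Qd = 138 − 4(P + 15).
New equilibrium: buyers pay €30, producers receive €15, Q = 18. (Wedge: Pb − Ps = 15.)
Per-ticket burden: buyers €5, producers €10.
Producers take the larger share because supply is less price-elastic here (demand slope 4 vs supply slope 2).
The less price-elastic side of the market bears the larger share of a per-unit tax.

Producers bear the larger share: €10 per ticket.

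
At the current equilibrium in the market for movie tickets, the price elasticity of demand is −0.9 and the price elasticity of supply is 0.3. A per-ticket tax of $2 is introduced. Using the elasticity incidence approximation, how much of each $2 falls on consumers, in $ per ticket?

Consumers bear ≈ $0.5 per ticket.

Incidence ratio: consumers' share ≈ εs / (εs + |εd|) = 0.3 / (0.3 + 0.9) = 0.25.
So consumers bear ≈ 0.25 × $2 = $0.5; producers bear $1.5.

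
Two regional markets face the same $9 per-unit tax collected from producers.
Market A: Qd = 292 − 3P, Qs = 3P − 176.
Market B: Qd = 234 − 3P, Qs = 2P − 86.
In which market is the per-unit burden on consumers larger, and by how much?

Market A, by $0.9.

Market A: pre-tax P* = $78, Q* = 58; post-tax Q = 44.5; per-unit burden on consumers = $4.5.
Market B: pre-tax P* = $64, Q* = 42; post-tax Q = 31.2; per-unit burden on consumers = $3.6.
Difference: $4.5 vs $3.6 → market A is larger by $0.9.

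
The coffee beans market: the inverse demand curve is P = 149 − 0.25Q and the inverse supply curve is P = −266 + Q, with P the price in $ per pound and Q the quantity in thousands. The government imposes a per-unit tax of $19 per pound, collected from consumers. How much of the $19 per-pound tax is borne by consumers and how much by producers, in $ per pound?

Consumers bear $3.8 per pound; producers bear $15.2 per pound.

Inverting to Q(P) form: Qd = 596 − 4P; Qs = P + 266.
Without the tax, 596 − 4P = P + 266 gives 5P = 330, so P* = $66 and Q* = 332.
With the tax collected from consumers, demand (in seller-price terms) shifts: Qd = 596 − 4(P + 19).
Solving gives Q = 316.8 with consumers paying $69.8 and producers receiving $50.8 (the $19 wedge).
Burden on consumers: $3.8; on producers: $15.2. (They sum to $19.)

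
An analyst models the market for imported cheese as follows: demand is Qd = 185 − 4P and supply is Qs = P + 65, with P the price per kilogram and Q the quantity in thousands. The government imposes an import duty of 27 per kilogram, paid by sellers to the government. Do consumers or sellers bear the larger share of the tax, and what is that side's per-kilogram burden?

Before the tax: set 185 − 4P = P + 65 → P* = 24, Q* = 89.
With the tax collected from sellers, supply shifts: Qs = (P − 27) + 65.
Solving gives Q = 67.4 with consumers paying 29.4 and sellers receiving 2.4 (the 27 wedge).
Per-kilogram burden: consumers 5.4, sellers 21.6.
Sellers take the larger share because supply is less price-elastic here (demand slope 4 vs supply slope 1).
The less price-elastic side of the market bears the larger share of a per-unit tax.

Sellers bear the larger share: 21.6 per kilogram.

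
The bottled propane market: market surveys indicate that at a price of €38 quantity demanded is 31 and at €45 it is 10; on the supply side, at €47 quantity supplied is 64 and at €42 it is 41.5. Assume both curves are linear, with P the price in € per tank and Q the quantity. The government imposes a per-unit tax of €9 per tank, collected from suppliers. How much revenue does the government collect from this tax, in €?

Tax revenue = €106.2.

Demand slope: (10 − 31)/(45 − 38) = -3, so Qd = 145 − 3P.
Supply slope: (41.5 − 64)/(42 − 47) = 4.5, so Qs = 4.5P − 147.5.
Before the tax: set 145 − 3P = 4.5P − 147.5 → P* = €39, Q* = 28.
With the tax collected from suppliers, supply shifts: Qs = 4.5(P − 9) − 147.5.
Solving gives Q = 11.8 with buyers paying €44.4 and suppliers receiving €35.4 (the €9 wedge).
Revenue = t · Q = 9 · 11.8 = €106.2.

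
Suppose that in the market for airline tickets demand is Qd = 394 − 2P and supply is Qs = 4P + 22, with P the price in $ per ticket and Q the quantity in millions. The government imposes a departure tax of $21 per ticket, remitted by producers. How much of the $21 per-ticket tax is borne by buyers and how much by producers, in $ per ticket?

Before the tax: set 394 − 2P = 4P + 22 → P* = $62, Q* = 270.
With the tax collected from producers, supply shifts: Qs = 4(P − 21) + 22.
Solving gives Q = 242 with buyers paying $76 and producers receiving $55 (the $21 wedge).
Burden on buyers: $14; on producers: $7. (They sum to $21.)
The less price-elastic side of the market bears the larger share of a per-unit tax.

Buyers bear $14 per ticket; producers bear $7 per ticket.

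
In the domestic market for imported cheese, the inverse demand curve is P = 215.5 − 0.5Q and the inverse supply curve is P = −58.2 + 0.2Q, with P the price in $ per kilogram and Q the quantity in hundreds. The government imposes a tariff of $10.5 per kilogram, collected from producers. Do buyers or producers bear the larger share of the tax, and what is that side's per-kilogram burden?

Rewrite in direct form: Qd = 431 − 2P and Qs = 5P + 291.
Before the tax: set 431 − 2P = 5P + 291 → P* = $20, Q* = 391.
With the tax collected from producers, supply shifts: Qs = 5(P − 10.5) + 291.
New equilibrium: buyers pay $27.5, producers receive $17, Q = 376. (Wedge: Pb − Ps = 10.5.)
Per-kilogram burden: buyers $7.5, producers $3.
Buyers take the larger share because demand is less price-elastic here (demand slope 2 vs supply slope 5).
The less price-elastic side of the market bears the larger share of a per-unit tax.

Buyers bear the larger share: $7.5 per kilogram.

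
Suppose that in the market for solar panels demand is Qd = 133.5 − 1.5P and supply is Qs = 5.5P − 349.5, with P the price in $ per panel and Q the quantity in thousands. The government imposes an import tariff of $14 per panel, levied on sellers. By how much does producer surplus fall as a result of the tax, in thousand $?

Producer surplus falls by $65.25 thousand.

Without the tax, 133.5 − 1.5P = 5.5P − 349.5 gives 7P = 483, so P* = $69 and Q* = 30.
With the tax collected from sellers, supply shifts: Qs = 5.5(P − 14) − 349.5.
New equilibrium: consumers pay $80, sellers receive $66, Q = 13.5. (Wedge: Pb − Ps = 14.)
ΔPS is the trapezoid between Q = 13.5 and Q = 30 of height $3: ½ · (30 + 13.5) · 3 = $65.25.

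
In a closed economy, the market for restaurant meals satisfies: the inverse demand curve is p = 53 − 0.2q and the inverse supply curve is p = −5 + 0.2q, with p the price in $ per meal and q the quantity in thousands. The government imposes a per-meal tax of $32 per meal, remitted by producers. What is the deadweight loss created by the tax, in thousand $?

Rewrite in direct form: qd = 265 − 5p and qs = 5p + 25.
Before the tax: set 265 − 5p = 5p + 25 → p* = $24, q* = 145.
With the tax collected from producers, supply shifts: qs = 5(p − 32) + 25.
New equilibrium: buyers pay $40, producers receive $8, q = 65. (Wedge: pb − ps = 32.)
Quantity falls by |ΔQ| = |145 − 65| = 80.
DWL = ½ · t · |ΔQ| = ½ · 32 · 80 = $1280.

Deadweight loss = $1280 thousand.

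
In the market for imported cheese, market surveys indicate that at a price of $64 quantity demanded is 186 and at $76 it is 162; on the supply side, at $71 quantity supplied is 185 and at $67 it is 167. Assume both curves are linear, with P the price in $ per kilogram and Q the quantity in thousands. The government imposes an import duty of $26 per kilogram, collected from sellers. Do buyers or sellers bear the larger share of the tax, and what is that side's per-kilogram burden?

Demand slope: (162 − 186)/(76 − 64) = -2, so Qd = 314 − 2P.
Supply slope: (167 − 185)/(67 − 71) = 4.5, so Qs = 4.5P − 134.5.
Before the tax: set 314 − 2P = 4.5P − 134.5 → P* = $69, Q* = 176.
With the tax collected from sellers, supply shifts: Qs = 4.5(P − 26) − 134.5.
New equilibrium: buyers pay $87, sellers receive $61, Q = 140. (Wedge: Pb − Ps = 26.)
Per-kilogram burden: buyers $18, sellers $8.
Buyers take the larger share because demand is less price-elastic here (demand slope 2 vs supply slope 4.5).

Buyers bear the larger share: $18 per kilogram.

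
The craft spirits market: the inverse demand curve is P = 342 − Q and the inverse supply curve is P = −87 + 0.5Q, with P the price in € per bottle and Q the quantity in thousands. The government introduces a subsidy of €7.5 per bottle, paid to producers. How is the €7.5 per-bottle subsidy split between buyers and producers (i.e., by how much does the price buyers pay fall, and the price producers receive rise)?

Inverting to Q(P) form: Qd = 342 − P; Qs = 2P + 174.
Before the subsidy: set 342 − P = 2P + 174 → P* = €56, Q* = 286.
With a per-unit subsidy paid to producers, each receives P + 7.5 per unit sold, so supply becomes Qs = 2(P + 7.5) + 174.
New equilibrium: buyers pay €51, producers receive €58.5, Q = 291. (Wedge: Pb − Ps = −7.5.)
Gain to buyers: €5; to producers: €2.5. (They sum to €7.5.)

Buyers gain €5 per bottle; producers gain €2.5 per bottle.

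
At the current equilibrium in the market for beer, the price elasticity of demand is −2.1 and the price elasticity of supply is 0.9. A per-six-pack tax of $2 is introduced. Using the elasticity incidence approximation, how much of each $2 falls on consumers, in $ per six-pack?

Incidence ratio: consumers' share ≈ εs / (εs + |εd|) = 0.9 / (0.9 + 2.1) = 0.3.
So consumers bear ≈ 0.3 × $2 = $0.6; sellers bear $1.4.

Consumers bear ≈ $0.6 per six-pack.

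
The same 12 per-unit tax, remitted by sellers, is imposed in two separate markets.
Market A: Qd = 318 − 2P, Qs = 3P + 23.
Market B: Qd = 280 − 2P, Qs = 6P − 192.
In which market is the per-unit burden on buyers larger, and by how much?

Market A: pre-tax P* = 59, Q* = 200; post-tax Q = 185.6; per-unit burden on buyers = 7.2.
Market B: pre-tax P* = 59, Q* = 162; post-tax Q = 144; per-unit burden on buyers = 9.
Difference: 7.2 vs 9 → market B is larger by 1.8.

Market B, by 1.8.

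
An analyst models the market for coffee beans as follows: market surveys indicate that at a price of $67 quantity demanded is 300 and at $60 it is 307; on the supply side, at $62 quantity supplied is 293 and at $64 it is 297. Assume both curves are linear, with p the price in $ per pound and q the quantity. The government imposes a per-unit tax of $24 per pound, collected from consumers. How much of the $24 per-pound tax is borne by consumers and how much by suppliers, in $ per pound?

Consumers bear $16 per pound; suppliers bear $8 per pound.

Demand slope: (307 − 300)/(60 − 67) = -1, so qd = 367 − p.
Supply slope: (297 − 293)/(64 − 62) = 2, so qs = 2p + 169.
Without the tax, 367 − p = 2p + 169 gives 3p = 198, so p* = $66 and q* = 301.
With the tax collected from consumers, demand (in seller-price terms) shifts: qd = 367 − (p + 24).
New equilibrium: consumers pay $82, suppliers receive $58, q = 285. (Wedge: pb − ps = 24.)
Burden on consumers: $16; on suppliers: $8. (They sum to $24.)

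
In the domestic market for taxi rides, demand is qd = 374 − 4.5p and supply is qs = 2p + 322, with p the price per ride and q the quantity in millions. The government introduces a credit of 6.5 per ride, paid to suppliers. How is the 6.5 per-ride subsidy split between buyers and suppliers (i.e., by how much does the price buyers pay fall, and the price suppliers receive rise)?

Without the subsidy, 374 − 4.5p = 2p + 322 gives 6.5p = 52, so p* = 8 and q* = 338.
With a per-unit subsidy paid to suppliers, each receives p + 6.5 per unit sold, so supply becomes qs = 2(p + 6.5) + 322.
Solving gives q = 347 with buyers paying 6 and suppliers receiving 12.5 (the 6.5 wedge).
Gain to buyers: 2; to suppliers: 4.5. (They sum to 6.5.)

Buyers gain 2 per ride; suppliers gain 4.5 per ride.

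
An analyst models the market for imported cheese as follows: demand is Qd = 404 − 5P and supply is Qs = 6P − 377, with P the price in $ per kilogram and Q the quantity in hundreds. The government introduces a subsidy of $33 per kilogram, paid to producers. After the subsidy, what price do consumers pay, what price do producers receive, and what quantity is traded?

Without the subsidy, 404 − 5P = 6P − 377 gives 11P = 781, so P* = $71 and Q* = 49.
With a per-unit subsidy paid to producers, each receives P + 33 per unit sold, so supply becomes Qs = 6(P + 33) − 377.
Solving gives Q = 139 with consumers paying $53 and producers receiving $86 (the $33 wedge).

Consumers pay $53; producers receive $86; quantity = 139.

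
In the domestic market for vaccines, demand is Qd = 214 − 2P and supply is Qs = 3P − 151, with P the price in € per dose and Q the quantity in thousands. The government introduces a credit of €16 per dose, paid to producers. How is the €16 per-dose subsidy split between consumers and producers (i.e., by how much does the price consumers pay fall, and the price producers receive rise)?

Before the subsidy: set 214 − 2P = 3P − 151 → P* = €73, Q* = 68.
With a per-unit subsidy paid to producers, each receives P + 16 per unit sold, so supply becomes Qs = 3(P + 16) − 151.
Solving gives Q = 87.2 with consumers paying €63.4 and producers receiving €79.4 (the €16 wedge).
Gain to consumers: €9.6; to producers: €6.4. (They sum to €16.)

Consumers gain €9.6 per dose; producers gain €6.4 per dose.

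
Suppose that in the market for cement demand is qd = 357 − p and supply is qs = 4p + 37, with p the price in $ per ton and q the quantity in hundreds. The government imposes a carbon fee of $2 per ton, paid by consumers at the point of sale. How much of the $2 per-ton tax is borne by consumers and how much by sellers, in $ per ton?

Without the tax, 357 − p = 4p + 37 gives 5p = 320, so p* = $64 and q* = 293.
With the tax collected from consumers, demand (in seller-price terms) shifts: qd = 357 − (p + 2).
Solving gives q = 291.4 with consumers paying $65.6 and sellers receiving $63.6 (the $2 wedge).
Burden on consumers: $1.6; on sellers: $0.4. (They sum to $2.)

Consumers bear $1.6 per ton; sellers bear $0.4 per ton.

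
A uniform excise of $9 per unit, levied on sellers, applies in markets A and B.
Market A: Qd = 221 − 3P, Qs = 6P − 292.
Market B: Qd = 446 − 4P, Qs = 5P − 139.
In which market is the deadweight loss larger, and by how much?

Market A: pre-tax P* = $57, Q* = 50; post-tax Q = 32; deadweight loss = $81.
Market B: pre-tax P* = $65, Q* = 186; post-tax Q = 166; deadweight loss = $90.
Difference: $81 vs $90 → market B is larger by $9.

Market B, by $9.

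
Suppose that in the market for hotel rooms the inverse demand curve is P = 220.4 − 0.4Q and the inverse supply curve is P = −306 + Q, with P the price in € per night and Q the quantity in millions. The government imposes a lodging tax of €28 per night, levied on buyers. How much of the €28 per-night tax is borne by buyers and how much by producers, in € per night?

Buyers bear €8 per night; producers bear €20 per night.

Rewrite in direct form: Qd = 551 − 2.5P and Qs = P + 306.
Before the tax: set 551 − 2.5P = P + 306 → P* = €70, Q* = 376.
With the tax collected from buyers, demand (in seller-price terms) shifts: Qd = 551 − 2.5(P + 28).
New equilibrium: buyers pay €78, producers receive €50, Q = 356. (Wedge: Pb − Ps = 28.)
Burden on buyers: €8; on producers: €20. (They sum to €28.)
The less price-elastic side of the market bears the larger share of a per-unit tax.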